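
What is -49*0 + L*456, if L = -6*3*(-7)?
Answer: 57456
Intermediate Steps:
L = 126 (L = -18*(-7) = 126)
-49*0 + L*456 = -49*0 + 126*456 = 0 + 57456 = 57456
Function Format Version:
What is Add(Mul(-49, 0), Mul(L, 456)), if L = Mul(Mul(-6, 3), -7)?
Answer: 57456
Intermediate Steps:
L = 126 (L = Mul(-18, -7) = 126)
Add(Mul(-49, 0), Mul(L, 456)) = Add(Mul(-49, 0), Mul(126, 456)) = Add(0, 57456) = 57456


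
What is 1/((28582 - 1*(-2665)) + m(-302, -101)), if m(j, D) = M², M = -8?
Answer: 1/31311 ≈ 3.1938e-5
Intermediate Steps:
m(j, D) = 64 (m(j, D) = (-8)² = 64)
1/((28582 - 1*(-2665)) + m(-302, -101)) = 1/((28582 - 1*(-2665)) + 64) = 1/((28582 + 2665) + 64) = 1/(31247 + 64) = 1/31311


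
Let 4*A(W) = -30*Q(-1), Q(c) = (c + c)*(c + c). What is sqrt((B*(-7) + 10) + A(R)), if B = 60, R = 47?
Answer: 2*I*sqrt(110) ≈ 20.976*I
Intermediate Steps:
Q(c) = 4*c**2 (Q(c) = (2*c)*(2*c) = 4*c**2)
A(W) = -30 (A(W) = (-120*(-1)**2)/4 = (-120)/4 = (-30*4)/4 = (1/4)*(-120) = -30)
sqrt((B*(-7) + 10) + A(R)) = sqrt((60*(-7) + 10) - 30) = sqrt((-420 + 10) - 30) = sqrt(-410 - 30) = sqrt(-440) = 2*I*sqrt(110)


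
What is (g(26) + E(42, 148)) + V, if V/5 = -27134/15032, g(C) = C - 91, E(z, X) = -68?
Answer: -1067463/7516 ≈ -142.03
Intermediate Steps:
g(C) = -91 + C
V = -67835/7516 (V = 5*(-27134/15032) = 5*(-27134*1/15032) = 5*(-13567/7516) = -67835/7516 ≈ -9.0254)
(g(26) + E(42, 148)) + V = ((-91 + 26) - 68) - 67835/7516 = (-65 - 68) - 67835/7516 = -133 - 67835/7516 = -1067463/7516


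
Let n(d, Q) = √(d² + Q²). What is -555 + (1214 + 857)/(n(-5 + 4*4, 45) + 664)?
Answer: -121065553/219375 - 2071*√2146/438750 ≈ -552.08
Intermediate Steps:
n(d, Q) = √(Q² + d²)
-555 + (1214 + 857)/(n(-5 + 4*4, 45) + 664) = -555 + (1214 + 857)/(√(45² + (-5 + 4*4)²) + 664) = -555 + 2071/(√(2025 + (-5 + 16)²) + 664) = -555 + 2071/(√(2025 + 11²) + 664) = -555 + 2071/(√(2025 + 121) + 664) = -555 + 2071/(√2146 + 664) = -555 + 2071/(664 + √2146)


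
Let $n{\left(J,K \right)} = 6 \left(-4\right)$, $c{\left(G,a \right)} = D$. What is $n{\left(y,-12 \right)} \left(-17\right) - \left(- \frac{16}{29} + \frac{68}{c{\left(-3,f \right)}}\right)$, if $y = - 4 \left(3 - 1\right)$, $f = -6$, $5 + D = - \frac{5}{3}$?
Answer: $\frac{60719}{145} \approx 418.75$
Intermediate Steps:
$D = - \frac{20}{3}$ ($D = -5 - \frac{5}{3} = - \frac{20}{3} \approx -6.6667$)
$c{\left(G,a \right)} = - \frac{20}{3}$
$y = -8$ ($y = \left(-4\right) 2 = -8$)
$n{\left(J,K \right)} = -24$
$n{\left(y,-12 \right)} \left(-17\right) - \left(- \frac{16}{29} + \frac{68}{c{\left(-3,f \right)}}\right) = \left(-24\right) \left(-17\right) - \left(- \frac{51}{5} - \frac{16}{29}\right) = 408 - - \frac{1559}{145} = 408 + \left(\frac{16}{29} + \frac{51}{5}\right) = 408 + \frac{1559}{145} = \frac{60719}{145}$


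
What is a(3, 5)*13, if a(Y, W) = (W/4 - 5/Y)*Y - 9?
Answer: -533/4 ≈ -133.25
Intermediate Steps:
a(Y, W) = -9 + Y*(-5/Y + W/4) (a(Y, W) = (W*(¼) - 5/Y)*Y - 9 = (W/4 - 5/Y)*Y - 9 = (-5/Y + W/4)*Y - 9 = Y*(-5/Y + W/4) - 9 = -9 + Y*(-5/Y + W/4))
a(3, 5)*13 = (-14 + (¼)*5*3)*13 = (-14 + 15/4)*13 = -41/4*13 = -533/4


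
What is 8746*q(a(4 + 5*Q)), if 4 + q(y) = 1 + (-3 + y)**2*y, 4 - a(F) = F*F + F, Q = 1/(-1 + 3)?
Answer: -28556962543/32 ≈ -8.9240e+8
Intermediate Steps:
Q = 1/2 ≈ 0.50000
a(F) = 4 - F - F**2 (a(F) = 4 - (F*F + F) = 4 - (F**2 + F) = 4 - (F + F**2) = 4 + (-F - F**2) = 4 - F - F**2)
q(y) = -3 + y*(-3 + y)**2 (q(y) = -4 + (1 + (-3 + y)**2*y) = -4 + (1 + y*(-3 + y)**2) = -3 + y*(-3 + y)**2)
8746*q(a(4 + 5*Q)) = 8746*(-3 + (4 - (4 + 5*(1/2)) - (4 + 5*(1/2))**2)*(-3 + (4 - (4 + 5*(1/2)) - (4 + 5*(1/2))**2))**2) = 8746*(-3 + (4 - (4 + 5/2) - (4 + 5/2)**2)*(-3 + (4 - (4 + 5/2) - (4 + 5/2)**2))**2) = 8746*(-3 + (4 - 1*13/2 - (13/2)**2)*(-3 + (4 - 1*13/2 - (13/2)**2))**2) = 8746*(-3 + (4 - 13/2 - 1*169/4)*(-3 + (4 - 13/2 - 1*169/4))**2) = 8746*(-3 + (4 - 13/2 - 169/4)*(-3 + (4 - 13/2 - 169/4))**2) = 8746*(-3 - 179*(-3 - 179/4)**2/4) = 8746*(-3 - 179*(-191/4)**2/4) = 8746*(-3 - 179/4*36481/16) = 8746*(-3 - 6530099/64) = 8746*(-6530291/64) = -28556962543/32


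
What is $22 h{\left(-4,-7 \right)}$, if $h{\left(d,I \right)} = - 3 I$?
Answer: $462$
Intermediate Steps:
$22 h{\left(-4,-7 \right)} = 22 \left(\left(-3\right) \left(-7\right)\right) = 22 \cdot 21 = 462$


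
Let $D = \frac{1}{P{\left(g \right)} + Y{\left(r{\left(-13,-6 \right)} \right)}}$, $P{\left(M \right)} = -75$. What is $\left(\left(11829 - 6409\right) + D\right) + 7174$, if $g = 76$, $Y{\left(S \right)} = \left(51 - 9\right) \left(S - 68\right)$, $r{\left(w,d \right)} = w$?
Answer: $\frac{43789337}{3477} \approx 12594.0$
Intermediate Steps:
$Y{\left(S \right)} = -2856 + 42 S$ ($Y{\left(S \right)} = 42 \left(-68 + S\right) = -2856 + 42 S$)
$D = - \frac{1}{3477}$ ($D = \frac{1}{-75 + \left(-2856 + 42 \left(-13\right)\right)} = \frac{1}{-75 - 3402} = \frac{1}{-3477} = - \frac{1}{3477} \approx -0.0002876$)
$\left(\left(11829 - 6409\right) + D\right) + 7174 = \left(\left(11829 - 6409\right) - \frac{1}{3477}\right) + 7174 = \left(5420 - \frac{1}{3477}\right) + 7174 = \frac{18845339}{3477} + 7174 = \frac{43789337}{3477}$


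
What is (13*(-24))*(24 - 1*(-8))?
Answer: -9984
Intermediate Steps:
(13*(-24))*(24 - 1*(-8)) = -312*(24 + 8) = -312*32 = -9984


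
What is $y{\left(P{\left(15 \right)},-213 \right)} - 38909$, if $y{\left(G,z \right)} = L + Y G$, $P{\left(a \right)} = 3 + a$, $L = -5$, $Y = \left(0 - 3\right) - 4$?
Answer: $-39040$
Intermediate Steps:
$Y = -7$ ($Y = -3 - 4 = -7$)
$y{\left(G,z \right)} = -5 - 7 G$
$y{\left(P{\left(15 \right)},-213 \right)} - 38909 = \left(-5 - 7 \left(3 + 15\right)\right) - 38909 = \left(-5 - 126\right) - 38909 = -131 - 38909 = -39040$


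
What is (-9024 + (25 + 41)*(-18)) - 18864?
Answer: -29076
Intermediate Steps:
(-9024 + (25 + 41)*(-18)) - 18864 = (-9024 + 66*(-18)) - 18864 = (-9024 - 1188) - 18864 = -10212 - 18864 = -29076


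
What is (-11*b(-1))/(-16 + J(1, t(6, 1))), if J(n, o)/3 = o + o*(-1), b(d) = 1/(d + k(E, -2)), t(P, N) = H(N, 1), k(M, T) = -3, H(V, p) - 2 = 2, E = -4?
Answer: -11/64 ≈ -0.17188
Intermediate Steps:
H(V, p) = 4 (H(V, p) = 2 + 2 = 4)
t(P, N) = 4
b(d) = 1/(-3 + d) (b(d) = 1/(d - 3) = 1/(-3 + d))
J(n, o) = 0 (J(n, o) = 3*(o + o*(-1)) = 3*(o - o) = 3*0 = 0)
(-11*b(-1))/(-16 + J(1, t(6, 1))) = (-11/(-3 - 1))/(-16 + 0) = -11/(-4)/(-16) = -11*(-1/4)*(-1/16) = (11/4)*(-1/16) = -11/64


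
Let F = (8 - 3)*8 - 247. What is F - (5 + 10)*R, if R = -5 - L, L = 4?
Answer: -72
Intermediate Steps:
R = -9 (R = -5 - 1*4 = -5 - 4 = -9)
F = -207 (F = 5*8 - 247 = 40 - 247 = -207)
F - (5 + 10)*R = -207 - (5 + 10)*(-9) = -207 - 15*(-9) = -207 - 1*(-135) = -207 + 135 = -72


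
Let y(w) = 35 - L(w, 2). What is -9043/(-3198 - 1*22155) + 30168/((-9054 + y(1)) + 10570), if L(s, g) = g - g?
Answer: 259624999/13107501 ≈ 19.807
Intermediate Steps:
L(s, g) = 0
y(w) = 35 (y(w) = 35 - 1*0 = 35 + 0 = 35)
-9043/(-3198 - 1*22155) + 30168/((-9054 + y(1)) + 10570) = -9043/(-3198 - 1*22155) + 30168/((-9054 + 35) + 10570) = -9043/(-3198 - 22155) + 30168/(-9019 + 10570) = -9043/(-25353) + 30168/1551 = -9043*(-1/25353) + 30168*(1/1551) = 9043/25353 + 10056/517 = 259624999/13107501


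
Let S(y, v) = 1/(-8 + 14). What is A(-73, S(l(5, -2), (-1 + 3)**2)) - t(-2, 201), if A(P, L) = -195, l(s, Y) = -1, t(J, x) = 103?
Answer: -298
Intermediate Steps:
S(y, v) = 1/6
A(-73, S(l(5, -2), (-1 + 3)**2)) - t(-2, 201) = -195 - 1*103 = -195 - 103 = -298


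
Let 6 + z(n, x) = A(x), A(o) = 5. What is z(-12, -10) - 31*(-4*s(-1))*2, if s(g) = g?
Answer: -249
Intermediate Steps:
z(n, x) = -1 (z(n, x) = -6 + 5 = -1)
z(-12, -10) - 31*(-4*s(-1))*2 = -1 - 31*(-4*(-1))*2 = -1 - 124*2 = -1 - 31*8 = -1 - 248 = -249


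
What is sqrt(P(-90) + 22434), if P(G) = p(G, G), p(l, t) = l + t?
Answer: sqrt(22254) ≈ 149.18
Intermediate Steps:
P(G) = 2*G (P(G) = G + G = 2*G)
sqrt(P(-90) + 22434) = sqrt(2*(-90) + 22434) = sqrt(-180 + 22434) = sqrt(22254)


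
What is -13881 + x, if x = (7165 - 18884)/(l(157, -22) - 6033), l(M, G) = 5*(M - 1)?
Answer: -72905174/5253 ≈ -13879.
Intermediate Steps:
l(M, G) = -5 + 5*M (l(M, G) = 5*(-1 + M) = -5 + 5*M)
x = 11719/5253 (x = (7165 - 18884)/((-5 + 5*157) - 6033) = -11719/((-5 + 785) - 6033) = -11719/(780 - 6033) = -11719/(-5253) = -11719*(-1/5253) = 11719/5253 ≈ 2.2309)
-13881 + x = -13881 + 11719/5253 = -72905174/5253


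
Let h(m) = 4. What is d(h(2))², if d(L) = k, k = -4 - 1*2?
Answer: 36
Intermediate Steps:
k = -6 (k = -4 - 2 = -6)
d(L) = -6
d(h(2))² = (-6)² = 36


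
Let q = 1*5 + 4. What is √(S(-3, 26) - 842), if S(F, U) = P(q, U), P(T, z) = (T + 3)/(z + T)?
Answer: I*√1031030/35 ≈ 29.011*I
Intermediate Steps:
q = 9 (q = 5 + 4 = 9)
P(T, z) = (3 + T)/(T + z)
S(F, U) = 12/(9 + U) (S(F, U) = (3 + 9)/(9 + U) = 12/(9 + U))
√(S(-3, 26) - 842) = √(12/(9 + 26) - 842) = √(12/35 - 842) = √(-29458/35) = I*√1031030/35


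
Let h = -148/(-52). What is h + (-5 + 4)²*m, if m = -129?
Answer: -1640/13 ≈ -126.15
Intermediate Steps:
h = 37/13 (h = -148*(-1/52) = 37/13 ≈ 2.8462)
h + (-5 + 4)²*m = 37/13 + (-5 + 4)²*(-129) = 37/13 + (-1)²*(-129) = 37/13 + 1*(-129) = 37/13 - 129 = -1640/13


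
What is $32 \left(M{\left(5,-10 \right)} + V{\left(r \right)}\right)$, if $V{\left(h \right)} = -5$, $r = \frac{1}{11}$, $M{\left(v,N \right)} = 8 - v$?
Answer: $-64$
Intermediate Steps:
$r = \frac{1}{11} \approx 0.090909$
$32 \left(M{\left(5,-10 \right)} + V{\left(r \right)}\right) = 32 \left(\left(8 - 5\right) - 5\right) = 32 \left(3 - 5\right) = 32 \left(-2\right) = -64$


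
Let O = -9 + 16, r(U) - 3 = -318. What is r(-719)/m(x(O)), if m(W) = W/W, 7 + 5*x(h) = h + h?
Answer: -315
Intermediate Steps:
r(U) = -315 (r(U) = 3 - 318 = -315)
O = 7
x(h) = -7/5 + 2*h/5 (x(h) = -7/5 + (h + h)/5 = -7/5 + (2*h)/5 = -7/5 + 2*h/5)
m(W) = 1
r(-719)/m(x(O)) = -315/1 = -315*1 = -315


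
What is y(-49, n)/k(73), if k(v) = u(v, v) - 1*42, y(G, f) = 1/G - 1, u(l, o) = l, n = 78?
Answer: -50/1519 ≈ -0.032916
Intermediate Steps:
y(G, f) = -1 + 1/G (y(G, f) = 1/G - 1 = -1 + 1/G)
k(v) = -42 + v (k(v) = v - 1*42 = v - 42 = -42 + v)
y(-49, n)/k(73) = ((1 - 1*(-49))/(-49))/(-42 + 73) = -(1 + 49)/49/31 = -1/49*50*(1/31) = -50/49*1/31 = -50/1519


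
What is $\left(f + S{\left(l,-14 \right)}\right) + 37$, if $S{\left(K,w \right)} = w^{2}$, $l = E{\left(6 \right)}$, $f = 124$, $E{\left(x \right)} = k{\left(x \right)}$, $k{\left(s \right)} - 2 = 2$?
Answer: $357$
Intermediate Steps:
$k{\left(s \right)} = 4$ ($k{\left(s \right)} = 2 + 2 = 4$)
$E{\left(x \right)} = 4$
$l = 4$
$\left(f + S{\left(l,-14 \right)}\right) + 37 = \left(124 + \left(-14\right)^{2}\right) + 37 = \left(124 + 196\right) + 37 = 320 + 37 = 357$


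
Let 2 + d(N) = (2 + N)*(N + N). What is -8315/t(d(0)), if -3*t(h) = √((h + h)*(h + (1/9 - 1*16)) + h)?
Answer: 74835*√626/626 ≈ 2991.0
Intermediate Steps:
d(N) = -2 + 2*N*(2 + N) (d(N) = -2 + (2 + N)*(N + N) = -2 + (2 + N)*(2*N) = -2 + 2*N*(2 + N))
t(h) = -√(h + 2*h*(-143/9 + h))/3 (t(h) = -√((h + h)*(h + (1/9 - 1*16)) + h)/3 = -√((2*h)*(h + (⅑ - 16)) + h)/3 = -√((2*h)*(h - 143/9) + h)/3 = -√((2*h)*(-143/9 + h) + h)/3 = -√(2*h*(-143/9 + h) + h)/3 = -√(h + 2*h*(-143/9 + h))/3)
-8315/t(d(0)) = -8315*(-9/(√(2 - 2*0²)*√(277 - 18*(-2 + 2*0² + 4*0)))) = -8315*(-9*√2/(2*√(277 - 18*(-2 + 2*0 + 0)))) = -8315*(-9*√2/(2*√(277 - 18*(-2 + 0 + 0)))) = -8315*(-9*√626/626) = -(-74835)*√626/626 = 74835*√626/626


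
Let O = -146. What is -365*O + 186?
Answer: 53476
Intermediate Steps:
-365*O + 186 = -365*(-146) + 186 = 53290 + 186 = 53476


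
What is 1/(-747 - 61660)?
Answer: -1/62407 ≈ -1.6024e-5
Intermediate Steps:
1/(-747 - 61660) = 1/(-62407) = -1/62407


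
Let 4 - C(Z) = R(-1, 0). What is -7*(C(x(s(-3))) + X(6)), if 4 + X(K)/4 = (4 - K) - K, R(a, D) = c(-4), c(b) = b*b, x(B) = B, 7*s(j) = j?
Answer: 420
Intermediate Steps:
s(j) = j/7
c(b) = b²
R(a, D) = 16 (R(a, D) = (-4)² = 16)
C(Z) = -12 (C(Z) = 4 - 1*16 = 4 - 16 = -12)
X(K) = -8*K (X(K) = -16 + 4*((4 - K) - K) = -16 + 4*(4 - 2*K) = -16 + (16 - 8*K) = -8*K)
-7*(C(x(s(-3))) + X(6)) = -7*(-12 - 8*6) = -7*(-12 - 48) = -7*(-60) = 420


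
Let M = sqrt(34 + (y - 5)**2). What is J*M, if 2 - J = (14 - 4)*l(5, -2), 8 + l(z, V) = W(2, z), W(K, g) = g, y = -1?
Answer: 32*sqrt(70) ≈ 267.73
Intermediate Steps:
l(z, V) = -8 + z
J = 32 (J = 2 - (14 - 4)*(-8 + 5) = 2 - 10*(-3) = 2 - 1*(-30) = 2 + 30 = 32)
M = sqrt(70) (M = sqrt(34 + (-1 - 5)**2) = sqrt(34 + (-6)**2) = sqrt(34 + 36) = sqrt(70) ≈ 8.3666)
J*M = 32*sqrt(70)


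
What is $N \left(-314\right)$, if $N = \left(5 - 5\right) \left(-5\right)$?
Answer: $0$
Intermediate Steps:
$N = 0$ ($N = 0 \left(-5\right) = 0$)
$N \left(-314\right) = 0 \left(-314\right) = 0$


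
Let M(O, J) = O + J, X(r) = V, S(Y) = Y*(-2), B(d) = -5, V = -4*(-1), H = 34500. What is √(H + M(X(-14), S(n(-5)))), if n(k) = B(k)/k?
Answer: √34502 ≈ 185.75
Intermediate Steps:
V = 4
n(k) = -5/k
S(Y) = -2*Y
X(r) = 4
M(O, J) = J + O
√(H + M(X(-14), S(n(-5)))) = √(34500 + (-(-10)/(-5) + 4)) = √(34500 + (-(-10)*(-1)/5 + 4)) = √(34500 + (-2*1 + 4)) = √(34500 + (-2 + 4)) = √(34500 + 2) = √34502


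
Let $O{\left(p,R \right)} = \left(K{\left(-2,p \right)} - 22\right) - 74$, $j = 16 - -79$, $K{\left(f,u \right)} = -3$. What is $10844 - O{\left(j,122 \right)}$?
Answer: $10943$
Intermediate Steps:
$j = 95$ ($j = 16 + 79 = 95$)
$O{\left(p,R \right)} = -99$ ($O{\left(p,R \right)} = \left(-3 - 22\right) - 74 = -25 - 74 = -99$)
$10844 - O{\left(j,122 \right)} = 10844 - -99 = 10844 + 99 = 10943$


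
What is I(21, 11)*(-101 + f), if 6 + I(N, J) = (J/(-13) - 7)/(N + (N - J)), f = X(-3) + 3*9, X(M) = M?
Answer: 194040/403 ≈ 481.49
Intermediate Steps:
f = 24 (f = -3 + 3*9 = -3 + 27 = 24)
I(N, J) = -6 + (-7 - J/13)/(-J + 2*N) (I(N, J) = -6 + (J/(-13) - 7)/(N + (N - J)) = -6 + (J*(-1/13) - 7)/(-J + 2*N) = -6 + (-J/13 - 7)/(-J + 2*N) = -6 + (-7 - J/13)/(-J + 2*N))
I(21, 11)*(-101 + f) = ((91 - 77*11 + 156*21)/(13*(11 - 2*21)))*(-101 + 24) = ((91 - 847 + 3276)/(13*(11 - 42)))*(-77) = ((1/13)*2520/(-31))*(-77) = ((1/13)*(-1/31)*2520)*(-77) = -2520/403*(-77) = 194040/403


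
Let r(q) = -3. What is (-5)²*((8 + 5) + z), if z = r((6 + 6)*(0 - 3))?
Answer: 250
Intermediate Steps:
z = -3
(-5)²*((8 + 5) + z) = (-5)²*((8 + 5) - 3) = 25*(13 - 3) = 25*10 = 250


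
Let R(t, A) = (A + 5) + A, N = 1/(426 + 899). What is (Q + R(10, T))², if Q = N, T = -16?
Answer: 1279779076/1755625 ≈ 728.96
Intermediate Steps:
N = 1/1325 ≈ 0.00075472
Q = 1/1325 ≈ 0.00075472
R(t, A) = 5 + 2*A (R(t, A) = (5 + A) + A = 5 + 2*A)
(Q + R(10, T))² = (1/1325 + (5 + 2*(-16)))² = (1/1325 + (5 - 32))² = (1/1325 - 27)² = (-35774/1325)² = 1279779076/1755625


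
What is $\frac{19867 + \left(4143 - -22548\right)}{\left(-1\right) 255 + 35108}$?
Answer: $\frac{46558}{34853} \approx 1.3358$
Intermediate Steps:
$\frac{19867 + \left(4143 - -22548\right)}{\left(-1\right) 255 + 35108} = \frac{19867 + \left(4143 + 22548\right)}{-255 + 35108} = \frac{19867 + 26691}{34853} = 46558 \cdot \frac{1}{34853} = \frac{46558}{34853}$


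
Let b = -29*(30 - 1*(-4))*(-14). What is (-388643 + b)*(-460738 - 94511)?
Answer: 208128979911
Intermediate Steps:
b = 13804 (b = -29*(30 + 4)*(-14) = -29*34*(-14) = -986*(-14) = 13804)
(-388643 + b)*(-460738 - 94511) = (-388643 + 13804)*(-460738 - 94511) = -374839*(-555249) = 208128979911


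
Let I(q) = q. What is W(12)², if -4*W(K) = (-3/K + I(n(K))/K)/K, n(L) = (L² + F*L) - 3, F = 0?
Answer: 529/9216 ≈ 0.057400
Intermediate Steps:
n(L) = -3 + L² (n(L) = (L² + 0*L) - 3 = (L² + 0) - 3 = L² - 3 = -3 + L²)
W(K) = -(-3/K + (-3 + K²)/K)/(4*K)
W(12)² = ((¼)*(6 - 1*12²)/12²)² = ((¼)*(1/144)*(6 - 1*144))² = ((¼)*(1/144)*(6 - 144))² = ((¼)*(1/144)*(-138))² = (-23/96)² = 529/9216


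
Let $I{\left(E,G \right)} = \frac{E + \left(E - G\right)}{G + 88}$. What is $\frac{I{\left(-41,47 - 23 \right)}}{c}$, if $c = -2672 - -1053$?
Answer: $\frac{53}{90664} \approx 0.00058458$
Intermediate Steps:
$c = -1619$ ($c = -2672 + 1053 = -1619$)
$I{\left(E,G \right)} = \frac{- G + 2 E}{88 + G}$
$\frac{I{\left(-41,47 - 23 \right)}}{c} = \frac{\frac{1}{88 + \left(47 - 23\right)} \left(- (47 - 23) + 2 \left(-41\right)\right)}{-1619} = \frac{- (47 - 23) - 82}{88 + \left(47 - 23\right)} \left(- \frac{1}{1619}\right) = \frac{\left(-1\right) 24 - 82}{88 + 24} \left(- \frac{1}{1619}\right) = \frac{-24 - 82}{112} \left(- \frac{1}{1619}\right) = \frac{1}{112} \left(-106\right) \left(- \frac{1}{1619}\right) = \left(- \frac{53}{56}\right) \left(- \frac{1}{1619}\right) = \frac{53}{90664}$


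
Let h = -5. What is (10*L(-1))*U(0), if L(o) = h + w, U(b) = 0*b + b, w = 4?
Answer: 0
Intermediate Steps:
U(b) = b (U(b) = 0 + b = b)
L(o) = -1 (L(o) = -5 + 4 = -1)
(10*L(-1))*U(0) = (10*(-1))*0 = -10*0 = 0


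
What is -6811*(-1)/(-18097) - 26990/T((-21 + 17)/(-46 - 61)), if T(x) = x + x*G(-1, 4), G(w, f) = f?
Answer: -5226300543/36194 ≈ -1.4440e+5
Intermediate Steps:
T(x) = 5*x (T(x) = x + x*4 = x + 4*x = 5*x)
-6811*(-1)/(-18097) - 26990/T((-21 + 17)/(-46 - 61)) = -6811*(-1)/(-18097) - 26990*(-46 - 61)/(5*(-21 + 17)) = 6811*(-1/18097) - 26990/(5*(-4/(-107))) = -6811/18097 - 26990/(5*(-4*(-1/107))) = -6811/18097 - 26990/(5*(4/107)) = -6811/18097 - 26990/20/107 = -6811/18097 - 26990*107/20 = -6811/18097 - 288793/2 = -5226300543/36194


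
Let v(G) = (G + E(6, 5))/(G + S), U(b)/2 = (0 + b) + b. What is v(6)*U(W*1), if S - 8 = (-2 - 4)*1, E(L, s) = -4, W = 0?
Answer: 0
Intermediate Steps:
U(b) = 4*b (U(b) = 2*((0 + b) + b) = 2*(b + b) = 2*(2*b) = 4*b)
S = 2 (S = 8 + (-2 - 4)*1 = 8 - 6*1 = 8 - 6 = 2)
v(G) = (-4 + G)/(2 + G) (v(G) = (G - 4)/(G + 2) = (-4 + G)/(2 + G))
v(6)*U(W*1) = ((-4 + 6)/(2 + 6))*(4*(0*1)) = (2/8)*(4*0) = ((⅛)*2)*0 = (¼)*0 = 0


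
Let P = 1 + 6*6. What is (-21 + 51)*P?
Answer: 1110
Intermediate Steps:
P = 37 (P = 1 + 36 = 37)
(-21 + 51)*P = (-21 + 51)*37 = 30*37 = 1110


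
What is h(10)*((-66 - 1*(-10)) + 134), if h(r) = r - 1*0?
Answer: 780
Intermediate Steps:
h(r) = r (h(r) = r + 0 = r)
h(10)*((-66 - 1*(-10)) + 134) = 10*((-66 - 1*(-10)) + 134) = 10*((-66 + 10) + 134) = 10*(-56 + 134) = 10*78 = 780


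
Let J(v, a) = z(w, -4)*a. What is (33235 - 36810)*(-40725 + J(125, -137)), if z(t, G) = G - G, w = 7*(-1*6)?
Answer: 145591875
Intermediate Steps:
w = -42 (w = 7*(-6) = -42)
z(t, G) = 0
J(v, a) = 0 (J(v, a) = 0*a = 0)
(33235 - 36810)*(-40725 + J(125, -137)) = (33235 - 36810)*(-40725 + 0) = -3575*(-40725) = 145591875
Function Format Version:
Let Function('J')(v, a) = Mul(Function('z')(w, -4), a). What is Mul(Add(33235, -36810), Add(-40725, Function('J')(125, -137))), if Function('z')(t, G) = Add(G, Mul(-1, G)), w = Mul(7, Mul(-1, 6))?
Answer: 145591875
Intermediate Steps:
w = -42 (w = Mul(7, -6) = -42)
Function('z')(t, G) = 0
Function('J')(v, a) = 0 (Function('J')(v, a) = Mul(0, a) = 0)
Mul(Add(33235, -36810), Add(-40725, Function('J')(125, -137))) = Mul(Add(33235, -36810), Add(-40725, 0)) = Mul(-3575, -40725) = 145591875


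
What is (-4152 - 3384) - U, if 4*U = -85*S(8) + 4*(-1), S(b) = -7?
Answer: -30735/4 ≈ -7683.8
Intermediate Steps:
U = 591/4 (U = (-85*(-7) + 4*(-1))/4 = (595 - 4)/4 = (¼)*591 = 591/4 ≈ 147.75)
(-4152 - 3384) - U = (-4152 - 3384) - 1*591/4 = -7536 - 591/4 = -30735/4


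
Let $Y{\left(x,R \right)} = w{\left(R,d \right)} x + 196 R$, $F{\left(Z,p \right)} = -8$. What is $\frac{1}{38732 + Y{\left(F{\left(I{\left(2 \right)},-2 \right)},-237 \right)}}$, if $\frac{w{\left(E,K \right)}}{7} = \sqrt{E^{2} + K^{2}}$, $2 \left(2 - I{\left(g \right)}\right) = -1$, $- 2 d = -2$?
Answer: $\frac{193}{2913768} - \frac{7 \sqrt{56170}}{14568840} \approx -4.7637 \cdot 10^{-5}$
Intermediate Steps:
$d = 1$ ($d = \left(- \frac{1}{2}\right) \left(-2\right) = 1$)
$I{\left(g \right)} = \frac{5}{2}$ ($I{\left(g \right)} = 2 - - \frac{1}{2} = 2 + \frac{1}{2} = \frac{5}{2}$)
$w{\left(E,K \right)} = 7 \sqrt{E^{2} + K^{2}}$
$Y{\left(x,R \right)} = 196 R + 7 x \sqrt{1 + R^{2}}$ ($Y{\left(x,R \right)} = 7 \sqrt{R^{2} + 1^{2}} x + 196 R = 7 \sqrt{R^{2} + 1} x + 196 R = 7 \sqrt{1 + R^{2}} x + 196 R = 7 x \sqrt{1 + R^{2}} + 196 R = 196 R + 7 x \sqrt{1 + R^{2}}$)
$\frac{1}{38732 + Y{\left(F{\left(I{\left(2 \right)},-2 \right)},-237 \right)}} = \frac{1}{38732 + \left(196 \left(-237\right) + 7 \left(-8\right) \sqrt{1 + \left(-237\right)^{2}}\right)} = \frac{1}{38732 - \left(46452 + 56 \sqrt{1 + 56169}\right)} = \frac{1}{38732 - \left(46452 + 56 \sqrt{56170}\right)} = \frac{1}{-7720 - 56 \sqrt{56170}}$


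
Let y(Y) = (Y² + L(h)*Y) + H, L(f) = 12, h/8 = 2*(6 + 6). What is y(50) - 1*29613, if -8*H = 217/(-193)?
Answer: -40935855/1544 ≈ -26513.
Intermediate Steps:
h = 192 (h = 8*(2*(6 + 6)) = 8*(2*12) = 8*24 = 192)
H = 217/1544 (H = -217/(8*(-193)) = -217*(-1)/(8*193) = -⅛*(-217/193) = 217/1544 ≈ 0.14054)
y(Y) = 217/1544 + Y² + 12*Y (y(Y) = (Y² + 12*Y) + 217/1544 = 217/1544 + Y² + 12*Y)
y(50) - 1*29613 = (217/1544 + 50² + 12*50) - 1*29613 = (217/1544 + 2500 + 600) - 29613 = 4786617/1544 - 29613 = -40935855/1544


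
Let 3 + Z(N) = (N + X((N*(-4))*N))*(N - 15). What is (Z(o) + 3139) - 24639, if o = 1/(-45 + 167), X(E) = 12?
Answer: -322730137/14884 ≈ -21683.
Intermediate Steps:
o = 1/122 ≈ 0.0081967
Z(N) = -3 + (-15 + N)*(12 + N) (Z(N) = -3 + (N + 12)*(N - 15) = -3 + (12 + N)*(-15 + N) = -3 + (-15 + N)*(12 + N))
(Z(o) + 3139) - 24639 = ((-183 + (1/122)² - 3*1/122) + 3139) - 24639 = ((-183 + 1/14884 - 3/122) + 3139) - 24639 = (-2724137/14884 + 3139) - 24639 = 43996739/14884 - 24639 = -322730137/14884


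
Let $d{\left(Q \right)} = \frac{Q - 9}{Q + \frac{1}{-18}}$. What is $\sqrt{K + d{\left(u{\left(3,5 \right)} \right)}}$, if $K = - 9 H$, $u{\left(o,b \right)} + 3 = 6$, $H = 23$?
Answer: $\frac{3 i \sqrt{65243}}{53} \approx 14.458 i$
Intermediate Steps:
$u{\left(o,b \right)} = 3$ ($u{\left(o,b \right)} = -3 + 6 = 3$)
$d{\left(Q \right)} = \frac{-9 + Q}{- \frac{1}{18} + Q}$ ($d{\left(Q \right)} = \frac{-9 + Q}{Q - \frac{1}{18}} = \frac{-9 + Q}{- \frac{1}{18} + Q}$)
$K = -207$ ($K = \left(-9\right) 23 = -207$)
$\sqrt{K + d{\left(u{\left(3,5 \right)} \right)}} = \sqrt{-207 + \frac{18 \left(-9 + 3\right)}{-1 + 18 \cdot 3}} = \sqrt{-207 + 18 \frac{1}{-1 + 54} \left(-6\right)} = \sqrt{-207 + 18 \cdot \frac{1}{53} \left(-6\right)} = \sqrt{-207 - \frac{108}{53}} = \sqrt{- \frac{11079}{53}} = \frac{3 i \sqrt{65243}}{53}$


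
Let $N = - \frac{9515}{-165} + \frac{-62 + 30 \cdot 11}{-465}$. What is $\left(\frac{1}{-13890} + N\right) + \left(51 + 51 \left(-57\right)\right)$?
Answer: $- \frac{1205182549}{430590} \approx -2798.9$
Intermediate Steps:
$N = \frac{8849}{155}$ ($N = \left(-9515\right) \left(- \frac{1}{165}\right) + \left(-62 + 330\right) \left(- \frac{1}{465}\right) = \frac{173}{3} + 268 \left(- \frac{1}{465}\right) = \frac{173}{3} - \frac{268}{465} = \frac{8849}{155} \approx 57.09$)
$\left(\frac{1}{-13890} + N\right) + \left(51 + 51 \left(-57\right)\right) = \left(\frac{1}{-13890} + \frac{8849}{155}\right) + \left(51 + 51 \left(-57\right)\right) = \left(- \frac{1}{13890} + \frac{8849}{155}\right) + \left(51 - 2907\right) = \frac{24582491}{430590} - 2856 = - \frac{1205182549}{430590}$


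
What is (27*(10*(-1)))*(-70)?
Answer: 18900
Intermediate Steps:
(27*(10*(-1)))*(-70) = (27*(-10))*(-70) = -270*(-70) = 18900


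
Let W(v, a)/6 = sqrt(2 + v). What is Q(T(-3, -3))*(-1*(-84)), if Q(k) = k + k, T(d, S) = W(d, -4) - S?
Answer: 504 + 1008*I ≈ 504.0 + 1008.0*I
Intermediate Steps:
W(v, a) = 6*sqrt(2 + v)
T(d, S) = -S + 6*sqrt(2 + d) (T(d, S) = 6*sqrt(2 + d) - S = -S + 6*sqrt(2 + d))
Q(k) = 2*k
Q(T(-3, -3))*(-1*(-84)) = (2*(-1*(-3) + 6*sqrt(2 - 3)))*(-1*(-84)) = (2*(3 + 6*sqrt(-1)))*84 = (2*(3 + 6*I))*84 = (6 + 12*I)*84 = 504 + 1008*I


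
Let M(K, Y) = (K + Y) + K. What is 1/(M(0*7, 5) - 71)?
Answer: -1/66 ≈ -0.015152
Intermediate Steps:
M(K, Y) = Y + 2*K
1/(M(0*7, 5) - 71) = 1/((5 + 2*(0*7)) - 71) = 1/((5 + 2*0) - 71) = 1/((5 + 0) - 71) = 1/(5 - 71) = 1/(-66) = -1/66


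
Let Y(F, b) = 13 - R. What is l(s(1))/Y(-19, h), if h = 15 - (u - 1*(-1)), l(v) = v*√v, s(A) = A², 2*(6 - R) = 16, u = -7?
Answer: 1/15 ≈ 0.066667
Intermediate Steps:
R = -2 (R = 6 - ½*16 = 6 - 8 = -2)
l(v) = v^(3/2)
h = 21 (h = 15 - (-7 - 1*(-1)) = 15 - (-7 + 1) = 15 - 1*(-6) = 15 + 6 = 21)
Y(F, b) = 15 (Y(F, b) = 13 - 1*(-2) = 13 + 2 = 15)
l(s(1))/Y(-19, h) = (1²)^(3/2)/15 = 1^(3/2)*(1/15) = 1*(1/15) = 1/15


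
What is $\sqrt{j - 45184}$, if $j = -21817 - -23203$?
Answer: $i \sqrt{43798} \approx 209.28 i$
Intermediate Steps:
$j = 1386$ ($j = -21817 + 23203 = 1386$)
$\sqrt{j - 45184} = \sqrt{1386 - 45184} = \sqrt{-43798} = i \sqrt{43798}$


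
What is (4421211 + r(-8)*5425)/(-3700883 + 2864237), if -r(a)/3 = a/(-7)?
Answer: -1467537/278882 ≈ -5.2622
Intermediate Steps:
r(a) = 3*a/7 (r(a) = -3*a/(-7) = -3*a*(-1)/7 = -(-3)*a/7 = 3*a/7)
(4421211 + r(-8)*5425)/(-3700883 + 2864237) = (4421211 + ((3/7)*(-8))*5425)/(-3700883 + 2864237) = (4421211 - 24/7*5425)/(-836646) = (4421211 - 18600)*(-1/836646) = 4402611*(-1/836646) = -1467537/278882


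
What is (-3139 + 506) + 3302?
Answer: 669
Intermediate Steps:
(-3139 + 506) + 3302 = -2633 + 3302 = 669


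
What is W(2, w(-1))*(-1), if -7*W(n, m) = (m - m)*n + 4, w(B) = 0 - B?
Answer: 4/7 ≈ 0.57143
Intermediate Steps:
w(B) = -B
W(n, m) = -4/7 (W(n, m) = -((m - m)*n + 4)/7 = -(0*n + 4)/7 = -(0 + 4)/7 = -⅐*4 = -4/7)
W(2, w(-1))*(-1) = -4/7*(-1) = 4/7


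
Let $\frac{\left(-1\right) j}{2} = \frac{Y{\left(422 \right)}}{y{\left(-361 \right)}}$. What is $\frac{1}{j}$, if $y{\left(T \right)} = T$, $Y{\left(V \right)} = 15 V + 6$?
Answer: $\frac{361}{12672} \approx 0.028488$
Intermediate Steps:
$Y{\left(V \right)} = 6 + 15 V$
$j = \frac{12672}{361}$ ($j = - 2 \frac{6 + 15 \cdot 422}{-361} = - 2 \left(6 + 6330\right) \left(- \frac{1}{361}\right) = - 2 \cdot 6336 \left(- \frac{1}{361}\right) = \left(-2\right) \left(- \frac{6336}{361}\right) = \frac{12672}{361} \approx 35.102$)
$\frac{1}{j} = \frac{1}{\frac{12672}{361}} = \frac{361}{12672}$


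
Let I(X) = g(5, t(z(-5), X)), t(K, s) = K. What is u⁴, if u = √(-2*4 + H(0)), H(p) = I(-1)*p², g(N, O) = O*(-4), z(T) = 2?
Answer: 64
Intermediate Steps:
g(N, O) = -4*O
I(X) = -8 (I(X) = -4*2 = -8)
H(p) = -8*p²
u = 2*I*√2 (u = √(-2*4 - 8*0²) = √(-8 - 8*0) = √(-8 + 0) = √(-8) = 2*I*√2 ≈ 2.8284*I)
u⁴ = (2*I*√2)⁴ = 64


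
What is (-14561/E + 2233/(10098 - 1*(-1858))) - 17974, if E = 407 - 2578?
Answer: -66623251495/3708068 ≈ -17967.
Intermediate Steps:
E = -2171
(-14561/E + 2233/(10098 - 1*(-1858))) - 17974 = (-14561/(-2171) + 2233/(10098 - 1*(-1858))) - 17974 = (-14561*(-1/2171) + 2233/(10098 + 1858)) - 17974 = (14561/2171 + 2233/11956) - 17974 = (14561/2171 + 2233*(1/11956)) - 17974 = (14561/2171 + 319/1708) - 17974 = 25562737/3708068 - 17974 = -66623251495/3708068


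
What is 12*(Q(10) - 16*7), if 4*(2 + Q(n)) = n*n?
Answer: -1068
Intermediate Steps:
Q(n) = -2 + n**2/4 (Q(n) = -2 + (n*n)/4 = -2 + n**2/4)
12*(Q(10) - 16*7) = 12*((-2 + (1/4)*10**2) - 16*7) = 12*((-2 + (1/4)*100) - 112) = 12*((-2 + 25) - 112) = 12*(23 - 112) = 12*(-89) = -1068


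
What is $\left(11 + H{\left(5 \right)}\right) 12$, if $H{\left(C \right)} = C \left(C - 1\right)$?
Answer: $372$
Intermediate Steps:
$H{\left(C \right)} = C \left(-1 + C\right)$ ($H{\left(C \right)} = C \left(C - 1\right) = C \left(-1 + C\right)$)
$\left(11 + H{\left(5 \right)}\right) 12 = \left(11 + 5 \left(-1 + 5\right)\right) 12 = \left(11 + 5 \cdot 4\right) 12 = \left(11 + 20\right) 12 = 31 \cdot 12 = 372$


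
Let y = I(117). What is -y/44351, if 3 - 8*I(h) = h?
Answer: 57/177404 ≈ 0.00032130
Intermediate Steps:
I(h) = 3/8 - h/8
y = -57/4 (y = 3/8 - ⅛*117 = 3/8 - 117/8 = -57/4 ≈ -14.250)
-y/44351 = -1*(-57/4)/44351 = (57/4)*(1/44351) = 57/177404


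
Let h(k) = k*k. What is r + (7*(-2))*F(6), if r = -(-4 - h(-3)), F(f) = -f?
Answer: 97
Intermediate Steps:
h(k) = k²
r = 13 (r = -(-4 - 1*(-3)²) = -(-4 - 1*9) = -(-4 - 9) = -1*(-13) = 13)
r + (7*(-2))*F(6) = 13 + (7*(-2))*(-1*6) = 13 - 14*(-6) = 13 + 84 = 97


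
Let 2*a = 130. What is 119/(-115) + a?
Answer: 7356/115 ≈ 63.965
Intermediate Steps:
a = 65 (a = (½)*130 = 65)
119/(-115) + a = 119/(-115) + 65 = -1/115*119 + 65 = -119/115 + 65 = 7356/115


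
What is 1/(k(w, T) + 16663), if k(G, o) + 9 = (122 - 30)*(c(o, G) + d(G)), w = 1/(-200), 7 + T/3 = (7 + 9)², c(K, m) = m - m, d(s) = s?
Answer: 50/832677 ≈ 6.0047e-5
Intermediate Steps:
c(K, m) = 0
T = 747 (T = -21 + 3*(7 + 9)² = -21 + 3*16² = -21 + 3*256 = -21 + 768 = 747)
w = -1/200 ≈ -0.0050000
k(G, o) = -9 + 92*G (k(G, o) = -9 + (122 - 30)*(0 + G) = -9 + 92*G)
1/(k(w, T) + 16663) = 1/((-9 + 92*(-1/200)) + 16663) = 1/((-9 - 23/50) + 16663) = 1/(-473/50 + 16663) = 1/(832677/50) = 50/832677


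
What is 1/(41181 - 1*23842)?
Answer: 1/17339 ≈ 5.7673e-5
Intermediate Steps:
1/(41181 - 1*23842) = 1/(41181 - 23842) = 1/17339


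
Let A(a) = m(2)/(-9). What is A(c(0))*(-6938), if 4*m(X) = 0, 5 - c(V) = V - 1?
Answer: 0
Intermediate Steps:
c(V) = 6 - V (c(V) = 5 - (V - 1) = 5 - (-1 + V) = 5 + (1 - V) = 6 - V)
m(X) = 0 (m(X) = (¼)*0 = 0)
A(a) = 0 (A(a) = 0/(-9) = 0*(-⅑) = 0)
A(c(0))*(-6938) = 0*(-6938) = 0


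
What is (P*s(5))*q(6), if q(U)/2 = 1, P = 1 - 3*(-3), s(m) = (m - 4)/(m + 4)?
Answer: 20/9 ≈ 2.2222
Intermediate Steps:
s(m) = (-4 + m)/(4 + m)
P = 10 (P = 1 + 9 = 10)
q(U) = 2 (q(U) = 2*1 = 2)
(P*s(5))*q(6) = (10*((-4 + 5)/(4 + 5)))*2 = (10*(1/9))*2 = (10*((⅑)*1))*2 = (10*(⅑))*2 = (10/9)*2 = 20/9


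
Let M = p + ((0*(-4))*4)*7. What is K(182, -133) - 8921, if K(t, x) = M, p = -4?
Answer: -8925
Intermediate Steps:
M = -4 (M = -4 + ((0*(-4))*4)*7 = -4 + (0*4)*7 = -4 + 0*7 = -4 + 0 = -4)
K(t, x) = -4
K(182, -133) - 8921 = -4 - 8921 = -8925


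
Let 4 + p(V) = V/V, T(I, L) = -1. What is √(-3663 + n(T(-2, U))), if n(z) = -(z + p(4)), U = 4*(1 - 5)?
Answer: I*√3659 ≈ 60.49*I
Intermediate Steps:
U = -16 (U = 4*(-4) = -16)
p(V) = -3 (p(V) = -4 + V/V = -4 + 1 = -3)
n(z) = 3 - z (n(z) = -(z - 3) = -(-3 + z) = 3 - z)
√(-3663 + n(T(-2, U))) = √(-3663 + (3 - 1*(-1))) = √(-3663 + (3 + 1)) = √(-3663 + 4) = √(-3659) = I*√3659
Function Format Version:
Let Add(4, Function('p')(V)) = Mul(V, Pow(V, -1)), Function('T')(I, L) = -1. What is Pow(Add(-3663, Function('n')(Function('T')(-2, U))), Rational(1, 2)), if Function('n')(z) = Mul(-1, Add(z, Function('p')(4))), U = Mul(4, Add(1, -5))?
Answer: Mul(I, Pow(3659, Rational(1, 2))) ≈ Mul(60.490, I)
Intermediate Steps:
U = -16 (U = Mul(4, -4) = -16)
Function('p')(V) = -3 (Function('p')(V) = Add(-4, Mul(V, Pow(V, -1))) = Add(-4, 1) = -3)
Function('n')(z) = Add(3, Mul(-1, z)) (Function('n')(z) = Mul(-1, Add(z, -3)) = Mul(-1, Add(-3, z)) = Add(3, Mul(-1, z)))
Pow(Add(-3663, Function('n')(Function('T')(-2, U))), Rational(1, 2)) = Pow(Add(-3663, Add(3, Mul(-1, -1))), Rational(1, 2)) = Pow(Add(-3663, Add(3, 1)), Rational(1, 2)) = Pow(Add(-3663, 4), Rational(1, 2)) = Pow(-3659, Rational(1, 2)) = Mul(I, Pow(3659, Rational(1, 2)))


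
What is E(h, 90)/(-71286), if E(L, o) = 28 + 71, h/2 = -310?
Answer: -33/23762 ≈ -0.0013888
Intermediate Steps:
h = -620 (h = 2*(-310) = -620)
E(L, o) = 99
E(h, 90)/(-71286) = 99/(-71286) = 99*(-1/71286) = -33/23762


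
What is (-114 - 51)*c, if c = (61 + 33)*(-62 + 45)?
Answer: 263670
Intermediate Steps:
c = -1598 (c = 94*(-17) = -1598)
(-114 - 51)*c = (-114 - 51)*(-1598) = -165*(-1598) = 263670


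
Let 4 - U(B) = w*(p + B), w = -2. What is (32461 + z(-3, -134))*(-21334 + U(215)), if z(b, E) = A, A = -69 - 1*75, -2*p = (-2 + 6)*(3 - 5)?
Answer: -675166764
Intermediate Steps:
p = 4 (p = -(-2 + 6)*(3 - 5)/2 = -2*(-2) = -1/2*(-8) = 4)
A = -144 (A = -69 - 75 = -144)
z(b, E) = -144
U(B) = 12 + 2*B (U(B) = 4 - (-2)*(4 + B) = 4 - (-8 - 2*B) = 4 + (8 + 2*B) = 12 + 2*B)
(32461 + z(-3, -134))*(-21334 + U(215)) = (32461 - 144)*(-21334 + (12 + 2*215)) = 32317*(-21334 + (12 + 430)) = 32317*(-21334 + 442) = 32317*(-20892) = -675166764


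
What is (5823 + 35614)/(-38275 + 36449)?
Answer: -3767/166 ≈ -22.693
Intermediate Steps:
(5823 + 35614)/(-38275 + 36449) = 41437/(-1826) = 41437*(-1/1826) = -3767/166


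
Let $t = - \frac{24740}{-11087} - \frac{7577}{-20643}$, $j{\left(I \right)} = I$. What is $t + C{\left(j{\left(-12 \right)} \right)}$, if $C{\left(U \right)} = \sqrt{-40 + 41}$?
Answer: $\frac{823582960}{228868941} \approx 3.5985$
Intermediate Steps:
$C{\left(U \right)} = 1$ ($C{\left(U \right)} = \sqrt{1} = 1$)
$t = \frac{594714019}{228868941}$ ($t = \left(-24740\right) \left(- \frac{1}{11087}\right) - - \frac{7577}{20643} = \frac{24740}{11087} + \frac{7577}{20643} = \frac{594714019}{228868941} \approx 2.5985$)
$t + C{\left(j{\left(-12 \right)} \right)} = \frac{594714019}{228868941} + 1 = \frac{823582960}{228868941}$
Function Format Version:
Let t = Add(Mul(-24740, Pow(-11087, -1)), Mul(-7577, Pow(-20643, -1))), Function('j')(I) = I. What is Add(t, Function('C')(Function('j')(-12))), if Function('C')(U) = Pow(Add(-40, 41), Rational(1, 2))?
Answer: Rational(823582960, 228868941) ≈ 3.5985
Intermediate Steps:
Function('C')(U) = 1 (Function('C')(U) = Pow(1, Rational(1, 2)) = 1)
t = Rational(594714019, 228868941) (t = Add(Mul(-24740, Rational(-1, 11087)), Mul(-7577, Rational(-1, 20643))) = Add(Rational(24740, 11087), Rational(7577, 20643)) = Rational(594714019, 228868941) ≈ 2.5985)
Add(t, Function('C')(Function('j')(-12))) = Add(Rational(594714019, 228868941), 1) = Rational(823582960, 228868941)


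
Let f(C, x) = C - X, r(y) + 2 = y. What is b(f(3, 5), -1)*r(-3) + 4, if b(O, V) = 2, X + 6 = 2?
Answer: -6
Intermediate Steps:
X = -4 (X = -6 + 2 = -4)
r(y) = -2 + y
f(C, x) = 4 + C (f(C, x) = C - 1*(-4) = C + 4 = 4 + C)
b(f(3, 5), -1)*r(-3) + 4 = 2*(-2 - 3) + 4 = 2*(-5) + 4 = -10 + 4 = -6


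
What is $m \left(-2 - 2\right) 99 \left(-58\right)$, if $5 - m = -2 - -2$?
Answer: $114840$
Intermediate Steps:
$m = 5$ ($m = 5 - \left(-2 - -2\right) = 5 - \left(-2 + 2\right) = 5 - 0 = 5 + 0 = 5$)
$m \left(-2 - 2\right) 99 \left(-58\right) = 5 \left(-2 - 2\right) 99 \left(-58\right) = 5 \left(-4\right) 99 \left(-58\right) = \left(-20\right) 99 \left(-58\right) = \left(-1980\right) \left(-58\right) = 114840$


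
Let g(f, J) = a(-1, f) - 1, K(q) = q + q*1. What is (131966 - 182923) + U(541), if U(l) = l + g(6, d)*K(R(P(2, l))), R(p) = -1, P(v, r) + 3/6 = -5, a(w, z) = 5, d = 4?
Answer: -50424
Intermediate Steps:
P(v, r) = -11/2 (P(v, r) = -1/2 - 5 = -11/2)
K(q) = 2*q (K(q) = q + q = 2*q)
g(f, J) = 4 (g(f, J) = 5 - 1 = 4)
U(l) = -8 + l (U(l) = l + 4*(2*(-1)) = l + 4*(-2) = l - 8 = -8 + l)
(131966 - 182923) + U(541) = (131966 - 182923) + (-8 + 541) = -50957 + 533 = -50424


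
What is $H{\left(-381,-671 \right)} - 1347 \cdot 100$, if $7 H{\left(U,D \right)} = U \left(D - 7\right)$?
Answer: $- \frac{684582}{7} \approx -97797.0$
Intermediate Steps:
$H{\left(U,D \right)} = \frac{U \left(-7 + D\right)}{7}$ ($H{\left(U,D \right)} = \frac{U \left(D - 7\right)}{7} = \frac{U \left(-7 + D\right)}{7}$)
$H{\left(-381,-671 \right)} - 1347 \cdot 100 = \frac{1}{7} \left(-381\right) \left(-7 - 671\right) - 1347 \cdot 100 = \frac{1}{7} \left(-381\right) \left(-678\right) - 134700 = \frac{258318}{7} - 134700 = - \frac{684582}{7}$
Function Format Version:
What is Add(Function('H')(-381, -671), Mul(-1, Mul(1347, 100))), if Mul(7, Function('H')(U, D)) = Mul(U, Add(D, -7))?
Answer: Rational(-684582, 7) ≈ -97797.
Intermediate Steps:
Function('H')(U, D) = Mul(Rational(1, 7), U, Add(-7, D)) (Function('H')(U, D) = Mul(Rational(1, 7), Mul(U, Add(D, -7))) = Mul(Rational(1, 7), Mul(U, Add(-7, D))) = Mul(Rational(1, 7), U, Add(-7, D)))
Add(Function('H')(-381, -671), Mul(-1, Mul(1347, 100))) = Add(Mul(Rational(1, 7), -381, Add(-7, -671)), Mul(-1, Mul(1347, 100))) = Add(Mul(Rational(1, 7), -381, -678), Mul(-1, 134700)) = Add(Rational(258318, 7), -134700) = Rational(-684582, 7)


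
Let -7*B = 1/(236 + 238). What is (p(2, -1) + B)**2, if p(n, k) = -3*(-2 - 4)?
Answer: 3566836729/11009124 ≈ 323.99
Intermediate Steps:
B = -1/3318 (B = -1/(7*(236 + 238)) = -1/7/474 = -1/7*1/474 = -1/3318 ≈ -0.00030139)
p(n, k) = 18 (p(n, k) = -3*(-6) = 18)
(p(2, -1) + B)**2 = (18 - 1/3318)**2 = (59723/3318)**2 = 3566836729/11009124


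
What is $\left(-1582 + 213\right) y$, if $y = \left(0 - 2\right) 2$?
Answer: $5476$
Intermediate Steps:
$y = -4$ ($y = \left(-2\right) 2 = -4$)
$\left(-1582 + 213\right) y = \left(-1582 + 213\right) \left(-4\right) = \left(-1369\right) \left(-4\right) = 5476$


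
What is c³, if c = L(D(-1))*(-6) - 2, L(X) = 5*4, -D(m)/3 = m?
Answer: -1815848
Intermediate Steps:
D(m) = -3*m
L(X) = 20
c = -122 (c = 20*(-6) - 2 = -120 - 2 = -122)
c³ = (-122)³ = -1815848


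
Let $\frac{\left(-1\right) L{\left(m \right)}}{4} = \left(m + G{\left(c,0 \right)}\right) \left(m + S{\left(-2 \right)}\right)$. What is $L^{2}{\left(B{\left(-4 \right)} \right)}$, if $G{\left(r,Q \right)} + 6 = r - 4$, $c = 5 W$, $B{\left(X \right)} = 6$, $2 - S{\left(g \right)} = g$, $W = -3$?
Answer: $577600$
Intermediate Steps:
$S{\left(g \right)} = 2 - g$
$c = -15$ ($c = 5 \left(-3\right) = -15$)
$G{\left(r,Q \right)} = -10 + r$ ($G{\left(r,Q \right)} = -6 + \left(r - 4\right) = -6 + \left(-4 + r\right) = -10 + r$)
$L{\left(m \right)} = - 4 \left(-25 + m\right) \left(4 + m\right)$ ($L{\left(m \right)} = - 4 \left(m - 25\right) \left(m + \left(2 - -2\right)\right) = - 4 \left(m - 25\right) \left(m + \left(2 + 2\right)\right) = - 4 \left(-25 + m\right) \left(m + 4\right) = - 4 \left(-25 + m\right) \left(4 + m\right)$)
$L^{2}{\left(B{\left(-4 \right)} \right)} = \left(400 - 4 \cdot 6^{2} + 84 \cdot 6\right)^{2} = \left(400 - 144 + 504\right)^{2} = 760^{2} = 577600$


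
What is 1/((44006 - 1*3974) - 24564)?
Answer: 1/15468 ≈ 6.4650e-5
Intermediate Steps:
1/((44006 - 1*3974) - 24564) = 1/((44006 - 3974) - 24564) = 1/(40032 - 24564) = 1/15468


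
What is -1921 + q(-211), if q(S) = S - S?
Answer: -1921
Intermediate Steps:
q(S) = 0
-1921 + q(-211) = -1921 + 0 = -1921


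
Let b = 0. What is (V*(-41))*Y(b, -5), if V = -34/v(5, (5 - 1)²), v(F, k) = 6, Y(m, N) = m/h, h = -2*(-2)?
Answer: 0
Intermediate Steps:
h = 4
Y(m, N) = m/4
V = -17/3 (V = -34/6 = -34*⅙ = -17/3 ≈ -5.6667)
(V*(-41))*Y(b, -5) = (-17/3*(-41))*((¼)*0) = (697/3)*0 = 0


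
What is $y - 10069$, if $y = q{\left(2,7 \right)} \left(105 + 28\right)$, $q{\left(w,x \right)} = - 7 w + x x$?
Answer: $-5414$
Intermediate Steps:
$q{\left(w,x \right)} = x^{2} - 7 w$ ($q{\left(w,x \right)} = - 7 w + x^{2} = x^{2} - 7 w$)
$y = 4655$ ($y = \left(7^{2} - 14\right) \left(105 + 28\right) = \left(49 - 14\right) 133 = 35 \cdot 133 = 4655$)
$y - 10069 = 4655 - 10069 = -5414$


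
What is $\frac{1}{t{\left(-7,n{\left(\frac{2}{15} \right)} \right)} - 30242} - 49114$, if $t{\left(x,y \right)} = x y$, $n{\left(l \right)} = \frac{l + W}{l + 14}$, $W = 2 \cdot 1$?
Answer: $- \frac{78723946601}{1602882} \approx -49114.0$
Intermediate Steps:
$W = 2$
$n{\left(l \right)} = \frac{2 + l}{14 + l}$ ($n{\left(l \right)} = \frac{l + 2}{l + 14} = \frac{2 + l}{14 + l}$)
$\frac{1}{t{\left(-7,n{\left(\frac{2}{15} \right)} \right)} - 30242} - 49114 = \frac{1}{- 7 \frac{2 + \frac{2}{15}}{14 + \frac{2}{15}} - 30242} - 49114 = \frac{1}{- 7 \frac{1}{\frac{212}{15}} \cdot \frac{32}{15} - 30242} - 49114 = \frac{1}{- 7 \cdot \frac{15}{212} \cdot \frac{32}{15} - 30242} - 49114 = \frac{1}{\left(-7\right) \frac{8}{53} - 30242} - 49114 = \frac{1}{- \frac{56}{53} - 30242} - 49114 = \frac{1}{- \frac{1602882}{53}} - 49114 = - \frac{53}{1602882} - 49114 = - \frac{78723946601}{1602882}$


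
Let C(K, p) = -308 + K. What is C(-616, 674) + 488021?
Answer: 487097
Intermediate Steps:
C(-616, 674) + 488021 = (-308 - 616) + 488021 = -924 + 488021 = 487097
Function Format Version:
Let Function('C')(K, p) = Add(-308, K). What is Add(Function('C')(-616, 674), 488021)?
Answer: 487097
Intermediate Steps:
Add(Function('C')(-616, 674), 488021) = Add(Add(-308, -616), 488021) = Add(-924, 488021) = 487097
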